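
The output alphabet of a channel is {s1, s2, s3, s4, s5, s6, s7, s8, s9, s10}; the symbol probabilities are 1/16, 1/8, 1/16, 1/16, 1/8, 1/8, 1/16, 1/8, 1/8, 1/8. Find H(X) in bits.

3.25 bits

Each probability is a power of 1/2, so log₂(1/p) is an integer.
H = Σ p·log₂(1/p) = 1/16·4 + 1/8·3 + 1/16·4 + 1/16·4 + 1/8·3 + 1/8·3 + 1/16·4 + 1/8·3 + 1/8·3 + 1/8·3 = 3.25 bits.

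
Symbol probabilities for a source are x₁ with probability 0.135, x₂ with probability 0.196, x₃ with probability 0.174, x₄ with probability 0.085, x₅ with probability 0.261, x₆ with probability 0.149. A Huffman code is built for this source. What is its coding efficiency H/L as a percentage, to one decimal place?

98.6%

Entropy H = −Σ p log₂ p ≈ 2.5071 bits.
Huffman merges: 17/200+27/200→11/50; 149/1000+87/500→323/1000; 49/250+11/50→52/125; 261/1000+323/1000→73/125; 52/125+73/125→1. L = 2543/1000 ≈ 2.5430.
Efficiency = H/L = 2.5071/2.5430 = 98.6%.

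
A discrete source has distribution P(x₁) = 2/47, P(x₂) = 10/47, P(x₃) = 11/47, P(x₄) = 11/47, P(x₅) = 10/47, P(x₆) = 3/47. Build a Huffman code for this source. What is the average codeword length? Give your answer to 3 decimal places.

2.426 bits/symbol

Repeatedly combine the two least-probable nodes; the expected code length is the sum of the merged weights.
merge 2/47 + 3/47 → 5/47
merge 5/47 + 10/47 → 15/47
merge 10/47 + 11/47 → 21/47
merge 11/47 + 15/47 → 26/47
merge 21/47 + 26/47 → 1
L = 5/47 + 15/47 + 21/47 + 26/47 + 1 = 114/47 ≈ 2.426 bits/symbol.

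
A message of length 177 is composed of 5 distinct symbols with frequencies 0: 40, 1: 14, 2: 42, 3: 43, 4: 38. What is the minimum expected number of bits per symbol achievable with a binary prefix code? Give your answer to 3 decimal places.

Probabilities are the counts divided by 177.
Repeatedly combine the two least-probable nodes; the expected code length is the sum of the merged weights.
merge 14/177 + 38/177 → 52/177
merge 40/177 + 14/59 → 82/177
merge 43/177 + 52/177 → 95/177
merge 82/177 + 95/177 → 1
L = 52/177 + 82/177 + 95/177 + 1 = 406/177 ≈ 2.294 bits/symbol.

2.294 bits/symbol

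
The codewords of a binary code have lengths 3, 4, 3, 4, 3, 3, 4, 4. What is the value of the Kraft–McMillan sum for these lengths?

0.75

With common denominator 2^4 = 16: Σ 2^(−ℓᵢ) = 2/16 + 1/16 + 2/16 + 1/16 + 2/16 + 2/16 + 1/16 + 1/16 = 12/16 = 0.75.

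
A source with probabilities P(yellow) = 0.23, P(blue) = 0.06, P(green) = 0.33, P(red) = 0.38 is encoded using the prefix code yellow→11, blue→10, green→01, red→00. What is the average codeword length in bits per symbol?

L̄ = Σ pᵢ·ℓᵢ = 0.23·2 + 0.06·2 + 0.33·2 + 0.38·2 = 2 bits/symbol.

2 bits/symbol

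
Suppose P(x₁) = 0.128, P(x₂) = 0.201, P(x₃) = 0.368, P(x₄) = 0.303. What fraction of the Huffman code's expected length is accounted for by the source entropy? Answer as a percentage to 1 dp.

96.8%

Entropy H = −Σ p log₂ p ≈ 1.8976 bits.
Huffman merges: 16/125+201/1000→329/1000; 303/1000+329/1000→79/125; 46/125+79/125→1. L = 1961/1000 ≈ 1.9610.
Efficiency = H/L = 1.8976/1.9610 = 96.8%.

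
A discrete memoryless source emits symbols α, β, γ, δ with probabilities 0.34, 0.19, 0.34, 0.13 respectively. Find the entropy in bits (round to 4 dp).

H = −Σ pᵢ log₂ pᵢ.
−0.34·log₂(0.34) = 0.5292
−0.19·log₂(0.19) = 0.4552
−0.34·log₂(0.34) = 0.5292
−0.13·log₂(0.13) = 0.3826
Sum ≈ 1.8962 → 1.8962 bits.

1.8962 bits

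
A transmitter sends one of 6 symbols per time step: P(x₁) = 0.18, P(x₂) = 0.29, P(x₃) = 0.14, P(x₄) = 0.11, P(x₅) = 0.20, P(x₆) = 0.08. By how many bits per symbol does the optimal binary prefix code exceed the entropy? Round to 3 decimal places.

0.043 bits

Entropy H = −Σ p log₂ p ≈ 2.4665 bits.
Huffman merges: 2/25+11/100→19/100; 7/50+9/50→8/25; 19/100+1/5→39/100; 29/100+8/25→61/100; 39/100+61/100→1. L = 251/100 ≈ 2.5100.
L − H = 2.5100 − 2.4665 = 0.043 bits.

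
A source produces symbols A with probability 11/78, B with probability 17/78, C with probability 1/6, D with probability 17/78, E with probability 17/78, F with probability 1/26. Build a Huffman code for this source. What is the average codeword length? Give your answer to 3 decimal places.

Repeatedly combine the two least-probable nodes; the expected code length is the sum of the merged weights.
merge 1/26 + 11/78 → 7/39
merge 1/6 + 7/39 → 9/26
merge 17/78 + 17/78 → 17/39
merge 17/78 + 9/26 → 22/39
merge 17/39 + 22/39 → 1
L = 7/39 + 9/26 + 17/39 + 22/39 + 1 = 197/78 ≈ 2.526 bits/symbol.

2.526 bits/symbol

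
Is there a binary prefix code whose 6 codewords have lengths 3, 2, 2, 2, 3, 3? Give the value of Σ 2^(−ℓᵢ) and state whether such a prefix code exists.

1.125; no

With common denominator 2^3 = 8: Σ 2^(−ℓᵢ) = 1/8 + 2/8 + 2/8 + 2/8 + 1/8 + 1/8 = 9/8 = 1.125.
Kraft's inequality requires Σ ≤ 1; here Σ = 1.125 > 1, so no such prefix code exists.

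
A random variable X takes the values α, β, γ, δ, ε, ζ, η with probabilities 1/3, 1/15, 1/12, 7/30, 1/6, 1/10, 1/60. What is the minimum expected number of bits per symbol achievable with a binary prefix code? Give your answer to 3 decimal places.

Repeatedly combine the two least-probable nodes; the expected code length is the sum of the merged weights.
merge 1/60 + 1/15 → 1/12
merge 1/12 + 1/12 → 1/6
merge 1/10 + 1/6 → 4/15
merge 1/6 + 7/30 → 2/5
merge 4/15 + 1/3 → 3/5
merge 2/5 + 3/5 → 1
L = 1/12 + 1/6 + 4/15 + 2/5 + 3/5 + 1 = 151/60 ≈ 2.517 bits/symbol.

2.517 bits/symbol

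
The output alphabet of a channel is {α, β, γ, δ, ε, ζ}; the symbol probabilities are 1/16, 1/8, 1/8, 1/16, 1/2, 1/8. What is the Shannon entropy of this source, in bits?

Each probability is a power of 1/2, so log₂(1/p) is an integer.
H = Σ p·log₂(1/p) = 1/16·4 + 1/8·3 + 1/8·3 + 1/16·4 + 1/2·1 + 1/8·3 = 2.125 bits.

2.125 bits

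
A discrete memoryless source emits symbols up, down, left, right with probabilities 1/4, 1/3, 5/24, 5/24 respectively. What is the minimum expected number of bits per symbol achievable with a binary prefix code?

2 bits/symbol

Repeatedly combine the two least-probable nodes; the expected code length is the sum of the merged weights.
merge 5/24 + 5/24 → 5/12
merge 1/4 + 1/3 → 7/12
merge 5/12 + 7/12 → 1
L = 5/12 + 7/12 + 1 = 2 bits/symbol.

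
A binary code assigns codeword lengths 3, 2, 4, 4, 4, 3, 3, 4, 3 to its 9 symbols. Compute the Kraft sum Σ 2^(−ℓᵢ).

1

With common denominator 2^4 = 16: Σ 2^(−ℓᵢ) = 2/16 + 4/16 + 1/16 + 1/16 + 1/16 + 2/16 + 2/16 + 1/16 + 2/16 = 16/16 = 1.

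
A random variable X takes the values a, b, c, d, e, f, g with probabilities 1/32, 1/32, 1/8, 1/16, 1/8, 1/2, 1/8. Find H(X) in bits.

Each probability is a power of 1/2, so log₂(1/p) is an integer.
H = Σ p·log₂(1/p) = 1/32·5 + 1/32·5 + 1/8·3 + 1/16·4 + 1/8·3 + 1/2·1 + 1/8·3 = 2.1875 bits.

2.1875 bits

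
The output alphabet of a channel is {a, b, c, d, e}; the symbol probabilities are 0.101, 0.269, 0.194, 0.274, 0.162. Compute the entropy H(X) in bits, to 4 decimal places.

2.2398 bits

H = −Σ pᵢ log₂ pᵢ.
−0.101·log₂(0.101) = 0.3341
−0.269·log₂(0.269) = 0.5096
−0.194·log₂(0.194) = 0.4590
−0.274·log₂(0.274) = 0.5118
−0.162·log₂(0.162) = 0.4254
Sum ≈ 2.2398 → 2.2398 bits.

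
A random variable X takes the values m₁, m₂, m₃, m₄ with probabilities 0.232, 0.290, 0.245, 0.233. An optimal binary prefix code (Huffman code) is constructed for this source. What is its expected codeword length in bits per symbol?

Repeatedly combine the two least-probable nodes; the expected code length is the sum of the merged weights.
merge 29/125 + 233/1000 → 93/200
merge 49/200 + 29/100 → 107/200
merge 93/200 + 107/200 → 1
L = 93/200 + 107/200 + 1 = 2 bits/symbol.

2 bits/symbol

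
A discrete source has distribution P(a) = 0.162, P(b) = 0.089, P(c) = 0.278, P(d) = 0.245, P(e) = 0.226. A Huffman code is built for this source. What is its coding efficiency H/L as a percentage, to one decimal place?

Entropy H = −Σ p log₂ p ≈ 2.2315 bits.
Huffman merges: 89/1000+81/500→251/1000; 113/500+49/200→471/1000; 251/1000+139/500→529/1000; 471/1000+529/1000→1. L = 2251/1000 ≈ 2.2510.
Efficiency = H/L = 2.2315/2.2510 = 99.1%.

99.1%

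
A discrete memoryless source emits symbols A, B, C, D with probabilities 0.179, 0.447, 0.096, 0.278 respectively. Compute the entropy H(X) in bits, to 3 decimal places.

H = −Σ pᵢ log₂ pᵢ.
−0.179·log₂(0.179) = 0.4443
−0.447·log₂(0.447) = 0.5193
−0.096·log₂(0.096) = 0.3246
−0.278·log₂(0.278) = 0.5134
Sum ≈ 1.8015 → 1.802 bits.

1.802 bits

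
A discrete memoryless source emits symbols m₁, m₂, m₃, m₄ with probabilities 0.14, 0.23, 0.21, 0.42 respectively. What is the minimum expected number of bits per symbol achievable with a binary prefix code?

Repeatedly combine the two least-probable nodes; the expected code length is the sum of the merged weights.
merge 7/50 + 21/100 → 7/20
merge 23/100 + 7/20 → 29/50
merge 21/50 + 29/50 → 1
L = 7/20 + 29/50 + 1 = 193/100 = 1.93 bits/symbol.

1.93 bits/symbol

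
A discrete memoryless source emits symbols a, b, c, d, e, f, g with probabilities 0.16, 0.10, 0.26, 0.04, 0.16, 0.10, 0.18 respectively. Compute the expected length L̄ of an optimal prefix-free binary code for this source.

2.7 bits/symbol

Repeatedly combine the two least-probable nodes; the expected code length is the sum of the merged weights.
merge 1/25 + 1/10 → 7/50
merge 1/10 + 7/50 → 6/25
merge 4/25 + 4/25 → 8/25
merge 9/50 + 6/25 → 21/50
merge 13/50 + 8/25 → 29/50
merge 21/50 + 29/50 → 1
L = 7/50 + 6/25 + 8/25 + 21/50 + 29/50 + 1 = 27/10 = 2.7 bits/symbol.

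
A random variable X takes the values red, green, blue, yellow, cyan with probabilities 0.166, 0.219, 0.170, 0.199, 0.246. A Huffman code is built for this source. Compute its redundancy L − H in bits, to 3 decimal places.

Entropy H = −Σ p log₂ p ≈ 2.3057 bits.
Huffman merges: 83/500+17/100→42/125; 199/1000+219/1000→209/500; 123/500+42/125→291/500; 209/500+291/500→1. L = 292/125 ≈ 2.3360.
L − H = 2.3360 − 2.3057 = 0.030 bits.

0.030 bits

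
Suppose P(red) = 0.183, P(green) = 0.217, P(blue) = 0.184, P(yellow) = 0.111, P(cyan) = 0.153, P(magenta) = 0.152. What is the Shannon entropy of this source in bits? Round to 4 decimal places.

H = −Σ pᵢ log₂ pᵢ.
−0.183·log₂(0.183) = 0.4484
−0.217·log₂(0.217) = 0.4783
−0.184·log₂(0.184) = 0.4494
−0.111·log₂(0.111) = 0.3520
−0.153·log₂(0.153) = 0.4144
−0.152·log₂(0.152) = 0.4131
Sum ≈ 2.5556 → 2.5556 bits.

2.5556 bits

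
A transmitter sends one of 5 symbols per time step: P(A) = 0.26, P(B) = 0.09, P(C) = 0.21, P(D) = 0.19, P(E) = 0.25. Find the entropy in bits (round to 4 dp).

2.2460 bits

H = −Σ pᵢ log₂ pᵢ.
−0.26·log₂(0.26) = 0.5053
−0.09·log₂(0.09) = 0.3127
−0.21·log₂(0.21) = 0.4728
−0.19·log₂(0.19) = 0.4552
−0.25·log₂(0.25) = 0.5000
Sum ≈ 2.2460 → 2.2460 bits.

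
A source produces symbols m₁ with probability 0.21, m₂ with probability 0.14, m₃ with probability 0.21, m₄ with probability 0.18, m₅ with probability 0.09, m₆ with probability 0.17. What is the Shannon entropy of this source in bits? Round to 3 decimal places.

H = −Σ pᵢ log₂ pᵢ.
−0.21·log₂(0.21) = 0.4728
−0.14·log₂(0.14) = 0.3971
−0.21·log₂(0.21) = 0.4728
−0.18·log₂(0.18) = 0.4453
−0.09·log₂(0.09) = 0.3127
−0.17·log₂(0.17) = 0.4346
Sum ≈ 2.5353 → 2.535 bits.

2.535 bits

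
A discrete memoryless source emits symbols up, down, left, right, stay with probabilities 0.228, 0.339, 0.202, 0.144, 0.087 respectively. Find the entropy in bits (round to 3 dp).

2.191 bits

H = −Σ pᵢ log₂ pᵢ.
−0.228·log₂(0.228) = 0.4863
−0.339·log₂(0.339) = 0.5291
−0.202·log₂(0.202) = 0.4661
−0.144·log₂(0.144) = 0.4026
−0.087·log₂(0.087) = 0.3065
Sum ≈ 2.1906 → 2.191 bits.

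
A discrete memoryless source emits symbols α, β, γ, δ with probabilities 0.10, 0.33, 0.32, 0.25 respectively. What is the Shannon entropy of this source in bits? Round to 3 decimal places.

H = −Σ pᵢ log₂ pᵢ.
−0.10·log₂(0.10) = 0.3322
−0.33·log₂(0.33) = 0.5278
−0.32·log₂(0.32) = 0.5260
−0.25·log₂(0.25) = 0.5000
Sum ≈ 1.8860 → 1.886 bits.

1.886 bits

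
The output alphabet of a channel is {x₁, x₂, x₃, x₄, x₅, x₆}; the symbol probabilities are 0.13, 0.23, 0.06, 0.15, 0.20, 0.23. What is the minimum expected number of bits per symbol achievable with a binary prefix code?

2.53 bits/symbol

Repeatedly combine the two least-probable nodes; the expected code length is the sum of the merged weights.
merge 3/50 + 13/100 → 19/100
merge 3/20 + 19/100 → 17/50
merge 1/5 + 23/100 → 43/100
merge 23/100 + 17/50 → 57/100
merge 43/100 + 57/100 → 1
L = 19/100 + 17/50 + 43/100 + 57/100 + 1 = 253/100 = 2.53 bits/symbol.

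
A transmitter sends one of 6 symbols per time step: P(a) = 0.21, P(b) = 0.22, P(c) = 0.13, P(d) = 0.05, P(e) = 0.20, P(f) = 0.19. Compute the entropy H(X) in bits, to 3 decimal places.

H = −Σ pᵢ log₂ pᵢ.
−0.21·log₂(0.21) = 0.4728
−0.22·log₂(0.22) = 0.4806
−0.13·log₂(0.13) = 0.3826
−0.05·log₂(0.05) = 0.2161
−0.20·log₂(0.20) = 0.4644
−0.19·log₂(0.19) = 0.4552
Sum ≈ 2.4717 → 2.472 bits.

2.472 bits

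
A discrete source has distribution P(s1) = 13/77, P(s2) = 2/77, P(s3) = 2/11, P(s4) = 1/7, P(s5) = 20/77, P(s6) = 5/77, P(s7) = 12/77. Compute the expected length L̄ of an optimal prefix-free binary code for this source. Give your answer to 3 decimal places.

Repeatedly combine the two least-probable nodes; the expected code length is the sum of the merged weights.
merge 2/77 + 5/77 → 1/11
merge 1/11 + 1/7 → 18/77
merge 12/77 + 13/77 → 25/77
merge 2/11 + 18/77 → 32/77
merge 20/77 + 25/77 → 45/77
merge 32/77 + 45/77 → 1
L = 1/11 + 18/77 + 25/77 + 32/77 + 45/77 + 1 = 204/77 ≈ 2.649 bits/symbol.

2.649 bits/symbol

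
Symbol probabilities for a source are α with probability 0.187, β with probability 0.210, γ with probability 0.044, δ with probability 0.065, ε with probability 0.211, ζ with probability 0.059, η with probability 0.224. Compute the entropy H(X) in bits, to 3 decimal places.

2.578 bits

H = −Σ pᵢ log₂ pᵢ.
−0.187·log₂(0.187) = 0.4523
−0.210·log₂(0.210) = 0.4728
−0.044·log₂(0.044) = 0.1983
−0.065·log₂(0.065) = 0.2563
−0.211·log₂(0.211) = 0.4736
−0.059·log₂(0.059) = 0.2409
−0.224·log₂(0.224) = 0.4835
Sum ≈ 2.5778 → 2.578 bits.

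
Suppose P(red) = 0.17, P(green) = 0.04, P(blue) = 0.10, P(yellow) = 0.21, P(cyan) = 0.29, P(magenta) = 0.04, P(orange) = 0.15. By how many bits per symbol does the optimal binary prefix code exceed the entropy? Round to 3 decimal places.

0.040 bits

Entropy H = −Σ p log₂ p ≈ 2.5396 bits.
Huffman merges: 1/25+1/25→2/25; 2/25+1/10→9/50; 3/20+17/100→8/25; 9/50+21/100→39/100; 29/100+8/25→61/100; 39/100+61/100→1. L = 129/50 ≈ 2.5800.
L − H = 2.5800 − 2.5396 = 0.040 bits.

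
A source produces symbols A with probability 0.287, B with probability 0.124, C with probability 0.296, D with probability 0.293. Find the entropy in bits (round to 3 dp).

1.929 bits

H = −Σ pᵢ log₂ pᵢ.
−0.287·log₂(0.287) = 0.5169
−0.124·log₂(0.124) = 0.3734
−0.296·log₂(0.296) = 0.5199
−0.293·log₂(0.293) = 0.5189
Sum ≈ 1.9291 → 1.929 bits.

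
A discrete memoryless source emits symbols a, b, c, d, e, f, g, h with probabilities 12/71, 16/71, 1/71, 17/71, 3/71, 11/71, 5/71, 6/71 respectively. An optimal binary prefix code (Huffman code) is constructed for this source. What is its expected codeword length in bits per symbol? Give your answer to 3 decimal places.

Repeatedly combine the two least-probable nodes; the expected code length is the sum of the merged weights.
merge 1/71 + 3/71 → 4/71
merge 4/71 + 5/71 → 9/71
merge 6/71 + 9/71 → 15/71
merge 11/71 + 12/71 → 23/71
merge 15/71 + 16/71 → 31/71
merge 17/71 + 23/71 → 40/71
merge 31/71 + 40/71 → 1
L = 4/71 + 9/71 + 15/71 + 23/71 + 31/71 + 40/71 + 1 = 193/71 ≈ 2.718 bits/symbol.

2.718 bits/symbol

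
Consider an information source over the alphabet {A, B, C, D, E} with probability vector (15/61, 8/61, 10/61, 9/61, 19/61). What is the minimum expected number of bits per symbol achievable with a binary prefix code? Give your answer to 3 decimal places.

2.279 bits/symbol

Repeatedly combine the two least-probable nodes; the expected code length is the sum of the merged weights.
merge 8/61 + 9/61 → 17/61
merge 10/61 + 15/61 → 25/61
merge 17/61 + 19/61 → 36/61
merge 25/61 + 36/61 → 1
L = 17/61 + 25/61 + 36/61 + 1 = 139/61 ≈ 2.279 bits/symbol.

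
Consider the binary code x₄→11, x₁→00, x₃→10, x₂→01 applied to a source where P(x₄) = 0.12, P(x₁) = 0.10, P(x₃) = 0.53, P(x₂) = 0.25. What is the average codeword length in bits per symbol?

L̄ = Σ pᵢ·ℓᵢ = 0.12·2 + 0.10·2 + 0.53·2 + 0.25·2 = 2 bits/symbol.

2 bits/symbol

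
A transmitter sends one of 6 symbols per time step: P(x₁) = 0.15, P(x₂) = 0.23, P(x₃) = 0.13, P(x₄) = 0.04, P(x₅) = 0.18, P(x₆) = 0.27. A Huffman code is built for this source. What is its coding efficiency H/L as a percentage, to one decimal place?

97.3%

Entropy H = −Σ p log₂ p ≈ 2.4219 bits.
Huffman merges: 1/25+13/100→17/100; 3/20+17/100→8/25; 9/50+23/100→41/100; 27/100+8/25→59/100; 41/100+59/100→1. L = 249/100 ≈ 2.4900.
Efficiency = H/L = 2.4219/2.4900 = 97.3%.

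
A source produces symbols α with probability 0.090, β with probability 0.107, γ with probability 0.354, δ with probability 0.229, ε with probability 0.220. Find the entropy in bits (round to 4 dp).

2.1556 bits

H = −Σ pᵢ log₂ pᵢ.
−0.090·log₂(0.090) = 0.3127
−0.107·log₂(0.107) = 0.3450
−0.354·log₂(0.354) = 0.5304
−0.229·log₂(0.229) = 0.4870
−0.220·log₂(0.220) = 0.4806
Sum ≈ 2.1556 → 2.1556 bits.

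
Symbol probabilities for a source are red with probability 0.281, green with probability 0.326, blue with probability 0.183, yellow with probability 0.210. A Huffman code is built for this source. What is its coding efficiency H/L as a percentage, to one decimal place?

Entropy H = −Σ p log₂ p ≈ 1.9630 bits.
Huffman merges: 183/1000+21/100→393/1000; 281/1000+163/500→607/1000; 393/1000+607/1000→1. L = 2 ≈ 2.0000.
Efficiency = H/L = 1.9630/2.0000 = 98.1%.

98.1%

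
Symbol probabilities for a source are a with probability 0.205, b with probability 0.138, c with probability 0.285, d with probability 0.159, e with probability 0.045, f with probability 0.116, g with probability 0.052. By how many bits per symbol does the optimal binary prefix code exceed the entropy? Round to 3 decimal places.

Entropy H = −Σ p log₂ p ≈ 2.5846 bits.
Huffman merges: 9/200+13/250→97/1000; 97/1000+29/250→213/1000; 69/500+159/1000→297/1000; 41/200+213/1000→209/500; 57/200+297/1000→291/500; 209/500+291/500→1. L = 2607/1000 ≈ 2.6070.
L − H = 2.6070 − 2.5846 = 0.022 bits.

0.022 bits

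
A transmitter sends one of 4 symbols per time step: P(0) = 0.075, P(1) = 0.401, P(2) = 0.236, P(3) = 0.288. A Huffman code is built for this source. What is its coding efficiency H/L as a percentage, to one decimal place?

95.2%

Entropy H = −Σ p log₂ p ≈ 1.8177 bits.
Huffman merges: 3/40+59/250→311/1000; 36/125+311/1000→599/1000; 401/1000+599/1000→1. L = 191/100 ≈ 1.9100.
Efficiency = H/L = 1.8177/1.9100 = 95.2%.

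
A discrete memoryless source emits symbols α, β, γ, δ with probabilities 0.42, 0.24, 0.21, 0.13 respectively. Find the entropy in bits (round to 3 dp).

H = −Σ pᵢ log₂ pᵢ.
−0.42·log₂(0.42) = 0.5256
−0.24·log₂(0.24) = 0.4941
−0.21·log₂(0.21) = 0.4728
−0.13·log₂(0.13) = 0.3826
Sum ≈ 1.8752 → 1.875 bits.

1.875 bits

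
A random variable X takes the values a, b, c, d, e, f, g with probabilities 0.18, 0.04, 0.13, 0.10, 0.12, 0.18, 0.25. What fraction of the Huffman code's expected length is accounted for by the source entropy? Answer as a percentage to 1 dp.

Entropy H = −Σ p log₂ p ≈ 2.6583 bits.
Huffman merges: 1/25+1/10→7/50; 3/25+13/100→1/4; 7/50+9/50→8/25; 9/50+1/4→43/100; 1/4+8/25→57/100; 43/100+57/100→1. L = 271/100 ≈ 2.7100.
Efficiency = H/L = 2.6583/2.7100 = 98.1%.

98.1%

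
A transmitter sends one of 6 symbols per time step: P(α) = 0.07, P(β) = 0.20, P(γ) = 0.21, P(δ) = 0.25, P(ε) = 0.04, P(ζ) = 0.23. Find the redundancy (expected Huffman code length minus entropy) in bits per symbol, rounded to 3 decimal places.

0.041 bits

Entropy H = −Σ p log₂ p ≈ 2.3792 bits.
Huffman merges: 1/25+7/100→11/100; 11/100+1/5→31/100; 21/100+23/100→11/25; 1/4+31/100→14/25; 11/25+14/25→1. L = 121/50 ≈ 2.4200.
L − H = 2.4200 − 2.3792 = 0.041 bits.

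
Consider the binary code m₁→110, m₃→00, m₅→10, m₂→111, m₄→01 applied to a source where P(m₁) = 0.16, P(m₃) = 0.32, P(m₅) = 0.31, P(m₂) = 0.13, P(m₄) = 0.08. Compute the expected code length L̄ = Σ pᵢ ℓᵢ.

L̄ = Σ pᵢ·ℓᵢ = 0.16·3 + 0.32·2 + 0.31·2 + 0.13·3 + 0.08·2 = 2.29 bits/symbol.

2.29 bits/symbol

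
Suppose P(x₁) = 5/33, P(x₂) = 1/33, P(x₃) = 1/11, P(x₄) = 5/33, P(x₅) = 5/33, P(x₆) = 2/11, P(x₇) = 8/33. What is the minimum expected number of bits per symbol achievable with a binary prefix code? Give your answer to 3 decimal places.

2.697 bits/symbol

Repeatedly combine the two least-probable nodes; the expected code length is the sum of the merged weights.
merge 1/33 + 1/11 → 4/33
merge 4/33 + 5/33 → 3/11
merge 5/33 + 5/33 → 10/33
merge 2/11 + 8/33 → 14/33
merge 3/11 + 10/33 → 19/33
merge 14/33 + 19/33 → 1
L = 4/33 + 3/11 + 10/33 + 14/33 + 19/33 + 1 = 89/33 ≈ 2.697 bits/symbol.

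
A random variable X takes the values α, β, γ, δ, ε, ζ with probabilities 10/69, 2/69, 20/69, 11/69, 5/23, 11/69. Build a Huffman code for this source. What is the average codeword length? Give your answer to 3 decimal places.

2.493 bits/symbol

Repeatedly combine the two least-probable nodes; the expected code length is the sum of the merged weights.
merge 2/69 + 10/69 → 4/23
merge 11/69 + 11/69 → 22/69
merge 4/23 + 5/23 → 9/23
merge 20/69 + 22/69 → 14/23
merge 9/23 + 14/23 → 1
L = 4/23 + 22/69 + 9/23 + 14/23 + 1 = 172/69 ≈ 2.493 bits/symbol.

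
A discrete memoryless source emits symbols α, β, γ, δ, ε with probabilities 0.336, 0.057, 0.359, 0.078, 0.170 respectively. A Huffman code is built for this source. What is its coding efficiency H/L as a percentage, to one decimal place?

Entropy H = −Σ p log₂ p ≈ 2.0165 bits.
Huffman merges: 57/1000+39/500→27/200; 27/200+17/100→61/200; 61/200+42/125→641/1000; 359/1000+641/1000→1. L = 2081/1000 ≈ 2.0810.
Efficiency = H/L = 2.0165/2.0810 = 96.9%.

96.9%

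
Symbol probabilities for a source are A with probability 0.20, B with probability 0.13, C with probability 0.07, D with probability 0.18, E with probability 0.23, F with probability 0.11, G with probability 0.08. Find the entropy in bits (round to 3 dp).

2.690 bits

H = −Σ pᵢ log₂ pᵢ.
−0.20·log₂(0.20) = 0.4644
−0.13·log₂(0.13) = 0.3826
−0.07·log₂(0.07) = 0.2686
−0.18·log₂(0.18) = 0.4453
−0.23·log₂(0.23) = 0.4877
−0.11·log₂(0.11) = 0.3503
−0.08·log₂(0.08) = 0.2915
Sum ≈ 2.6904 → 2.690 bits.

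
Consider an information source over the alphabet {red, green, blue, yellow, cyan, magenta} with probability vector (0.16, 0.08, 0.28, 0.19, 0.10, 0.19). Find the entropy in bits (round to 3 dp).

2.471 bits

H = −Σ pᵢ log₂ pᵢ.
−0.16·log₂(0.16) = 0.4230
−0.08·log₂(0.08) = 0.2915
−0.28·log₂(0.28) = 0.5142
−0.19·log₂(0.19) = 0.4552
−0.10·log₂(0.10) = 0.3322
−0.19·log₂(0.19) = 0.4552
Sum ≈ 2.4714 → 2.471 bits.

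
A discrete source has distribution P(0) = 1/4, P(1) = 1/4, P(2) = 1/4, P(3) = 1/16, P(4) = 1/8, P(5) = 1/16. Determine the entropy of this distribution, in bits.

2.375 bits

Each probability is a power of 1/2, so log₂(1/p) is an integer.
H = Σ p·log₂(1/p) = 1/4·2 + 1/4·2 + 1/4·2 + 1/16·4 + 1/8·3 + 1/16·4 = 2.375 bits.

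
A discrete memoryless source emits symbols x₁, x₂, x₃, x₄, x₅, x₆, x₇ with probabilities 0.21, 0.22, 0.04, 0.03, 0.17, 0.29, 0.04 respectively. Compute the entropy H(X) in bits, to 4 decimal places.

H = −Σ pᵢ log₂ pᵢ.
−0.21·log₂(0.21) = 0.4728
−0.22·log₂(0.22) = 0.4806
−0.04·log₂(0.04) = 0.1858
−0.03·log₂(0.03) = 0.1518
−0.17·log₂(0.17) = 0.4346
−0.29·log₂(0.29) = 0.5179
−0.04·log₂(0.04) = 0.1858
Sum ≈ 2.4292 → 2.4292 bits.

2.4292 bits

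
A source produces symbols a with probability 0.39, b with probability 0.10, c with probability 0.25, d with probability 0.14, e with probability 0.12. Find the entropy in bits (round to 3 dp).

2.126 bits

H = −Σ pᵢ log₂ pᵢ.
−0.39·log₂(0.39) = 0.5298
−0.10·log₂(0.10) = 0.3322
−0.25·log₂(0.25) = 0.5000
−0.14·log₂(0.14) = 0.3971
−0.12·log₂(0.12) = 0.3671
Sum ≈ 2.1262 → 2.126 bits.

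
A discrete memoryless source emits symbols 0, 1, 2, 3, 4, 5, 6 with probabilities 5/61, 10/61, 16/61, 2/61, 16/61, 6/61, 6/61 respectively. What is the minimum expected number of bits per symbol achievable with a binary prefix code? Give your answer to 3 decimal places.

2.590 bits/symbol

Repeatedly combine the two least-probable nodes; the expected code length is the sum of the merged weights.
merge 2/61 + 5/61 → 7/61
merge 6/61 + 6/61 → 12/61
merge 7/61 + 10/61 → 17/61
merge 12/61 + 16/61 → 28/61
merge 16/61 + 17/61 → 33/61
merge 28/61 + 33/61 → 1
L = 7/61 + 12/61 + 17/61 + 28/61 + 33/61 + 1 = 158/61 ≈ 2.590 bits/symbol.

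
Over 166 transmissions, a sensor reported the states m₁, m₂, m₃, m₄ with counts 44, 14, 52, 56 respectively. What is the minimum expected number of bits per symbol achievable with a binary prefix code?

2 bits/symbol

Probabilities are the counts divided by 166.
Repeatedly combine the two least-probable nodes; the expected code length is the sum of the merged weights.
merge 7/83 + 22/83 → 29/83
merge 26/83 + 28/83 → 54/83
merge 29/83 + 54/83 → 1
L = 29/83 + 54/83 + 1 = 2 bits/symbol.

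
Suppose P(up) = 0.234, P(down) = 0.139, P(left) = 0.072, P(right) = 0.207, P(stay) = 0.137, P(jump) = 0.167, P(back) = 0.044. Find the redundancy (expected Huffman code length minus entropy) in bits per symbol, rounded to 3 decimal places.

Entropy H = −Σ p log₂ p ≈ 2.6521 bits.
Huffman merges: 11/250+9/125→29/250; 29/250+137/1000→253/1000; 139/1000+167/1000→153/500; 207/1000+117/500→441/1000; 253/1000+153/500→559/1000; 441/1000+559/1000→1. L = 107/40 ≈ 2.6750.
L − H = 2.6750 − 2.6521 = 0.023 bits.

0.023 bits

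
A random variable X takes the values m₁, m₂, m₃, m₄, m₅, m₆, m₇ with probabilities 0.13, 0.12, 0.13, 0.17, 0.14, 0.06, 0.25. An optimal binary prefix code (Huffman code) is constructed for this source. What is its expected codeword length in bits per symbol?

2.75 bits/symbol

Repeatedly combine the two least-probable nodes; the expected code length is the sum of the merged weights.
merge 3/50 + 3/25 → 9/50
merge 13/100 + 13/100 → 13/50
merge 7/50 + 17/100 → 31/100
merge 9/50 + 1/4 → 43/100
merge 13/50 + 31/100 → 57/100
merge 43/100 + 57/100 → 1
L = 9/50 + 13/50 + 31/100 + 43/100 + 57/100 + 1 = 11/4 = 2.75 bits/symbol.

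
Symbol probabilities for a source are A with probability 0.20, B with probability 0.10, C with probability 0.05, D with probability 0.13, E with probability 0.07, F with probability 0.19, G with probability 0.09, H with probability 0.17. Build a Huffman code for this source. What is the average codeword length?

Repeatedly combine the two least-probable nodes; the expected code length is the sum of the merged weights.
merge 1/20 + 7/100 → 3/25
merge 9/100 + 1/10 → 19/100
merge 3/25 + 13/100 → 1/4
merge 17/100 + 19/100 → 9/25
merge 19/100 + 1/5 → 39/100
merge 1/4 + 9/25 → 61/100
merge 39/100 + 61/100 → 1
L = 3/25 + 19/100 + 1/4 + 9/25 + 39/100 + 61/100 + 1 = 73/25 = 2.92 bits/symbol.

2.92 bits/symbol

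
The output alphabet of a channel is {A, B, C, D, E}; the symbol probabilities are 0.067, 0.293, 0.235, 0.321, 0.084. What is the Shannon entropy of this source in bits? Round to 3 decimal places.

H = −Σ pᵢ log₂ pᵢ.
−0.067·log₂(0.067) = 0.2613
−0.293·log₂(0.293) = 0.5189
−0.235·log₂(0.235) = 0.4910
−0.321·log₂(0.321) = 0.5262
−0.084·log₂(0.084) = 0.3002
Sum ≈ 2.0976 → 2.098 bits.

2.098 bits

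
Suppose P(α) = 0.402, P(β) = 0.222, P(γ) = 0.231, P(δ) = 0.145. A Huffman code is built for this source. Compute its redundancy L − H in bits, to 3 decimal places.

Entropy H = −Σ p log₂ p ≈ 1.9029 bits.
Huffman merges: 29/200+111/500→367/1000; 231/1000+367/1000→299/500; 201/500+299/500→1. L = 393/200 ≈ 1.9650.
L − H = 1.9650 − 1.9029 = 0.062 bits.

0.062 bits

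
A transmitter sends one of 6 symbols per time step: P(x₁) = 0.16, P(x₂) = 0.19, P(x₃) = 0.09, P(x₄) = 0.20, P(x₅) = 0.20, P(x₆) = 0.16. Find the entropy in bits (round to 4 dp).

H = −Σ pᵢ log₂ pᵢ.
−0.16·log₂(0.16) = 0.4230
−0.19·log₂(0.19) = 0.4552
−0.09·log₂(0.09) = 0.3127
−0.20·log₂(0.20) = 0.4644
−0.20·log₂(0.20) = 0.4644
−0.16·log₂(0.16) = 0.4230
Sum ≈ 2.5427 → 2.5427 bits.

2.5427 bits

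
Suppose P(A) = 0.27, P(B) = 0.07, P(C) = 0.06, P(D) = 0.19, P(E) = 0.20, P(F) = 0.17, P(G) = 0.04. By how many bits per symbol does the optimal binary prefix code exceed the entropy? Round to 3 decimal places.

Entropy H = −Σ p log₂ p ≈ 2.5621 bits.
Huffman merges: 1/25+3/50→1/10; 7/100+1/10→17/100; 17/100+17/100→17/50; 19/100+1/5→39/100; 27/100+17/50→61/100; 39/100+61/100→1. L = 261/100 ≈ 2.6100.
L − H = 2.6100 − 2.5621 = 0.048 bits.

0.048 bits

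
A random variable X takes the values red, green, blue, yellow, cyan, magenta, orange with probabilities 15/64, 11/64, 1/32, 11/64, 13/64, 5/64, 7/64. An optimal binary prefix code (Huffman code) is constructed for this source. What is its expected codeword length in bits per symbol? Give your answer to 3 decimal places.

Repeatedly combine the two least-probable nodes; the expected code length is the sum of the merged weights.
merge 1/32 + 5/64 → 7/64
merge 7/64 + 7/64 → 7/32
merge 11/64 + 11/64 → 11/32
merge 13/64 + 7/32 → 27/64
merge 15/64 + 11/32 → 37/64
merge 27/64 + 37/64 → 1
L = 7/64 + 7/32 + 11/32 + 27/64 + 37/64 + 1 = 171/64 ≈ 2.672 bits/symbol.

2.672 bits/symbol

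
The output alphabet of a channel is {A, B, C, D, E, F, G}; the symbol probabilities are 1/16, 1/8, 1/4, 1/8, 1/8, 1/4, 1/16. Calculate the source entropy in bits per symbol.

2.625 bits

Each probability is a power of 1/2, so log₂(1/p) is an integer.
H = Σ p·log₂(1/p) = 1/16·4 + 1/8·3 + 1/4·2 + 1/8·3 + 1/8·3 + 1/4·2 + 1/16·4 = 2.625 bits.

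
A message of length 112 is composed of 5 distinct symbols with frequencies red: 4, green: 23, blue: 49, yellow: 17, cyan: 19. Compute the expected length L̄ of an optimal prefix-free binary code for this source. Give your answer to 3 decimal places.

Probabilities are the counts divided by 112.
Repeatedly combine the two least-probable nodes; the expected code length is the sum of the merged weights.
merge 1/28 + 17/112 → 3/16
merge 19/112 + 3/16 → 5/14
merge 23/112 + 5/14 → 9/16
merge 7/16 + 9/16 → 1
L = 3/16 + 5/14 + 9/16 + 1 = 59/28 ≈ 2.107 bits/symbol.

2.107 bits/symbol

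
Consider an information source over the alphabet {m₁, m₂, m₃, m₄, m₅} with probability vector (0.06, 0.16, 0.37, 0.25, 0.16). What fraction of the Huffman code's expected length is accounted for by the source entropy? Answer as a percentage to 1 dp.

95.5%

Entropy H = −Σ p log₂ p ≈ 2.1203 bits.
Huffman merges: 3/50+4/25→11/50; 4/25+11/50→19/50; 1/4+37/100→31/50; 19/50+31/50→1. L = 111/50 ≈ 2.2200.
Efficiency = H/L = 2.1203/2.2200 = 95.5%.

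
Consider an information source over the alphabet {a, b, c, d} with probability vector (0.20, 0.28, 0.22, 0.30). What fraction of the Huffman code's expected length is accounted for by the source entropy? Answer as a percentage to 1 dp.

99.0%

Entropy H = −Σ p log₂ p ≈ 1.9803 bits.
Huffman merges: 1/5+11/50→21/50; 7/25+3/10→29/50; 21/50+29/50→1. L = 2 ≈ 2.0000.
Efficiency = H/L = 1.9803/2.0000 = 99.0%.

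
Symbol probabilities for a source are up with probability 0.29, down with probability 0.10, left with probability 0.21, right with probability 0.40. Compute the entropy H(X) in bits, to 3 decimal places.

1.852 bits

H = −Σ pᵢ log₂ pᵢ.
−0.29·log₂(0.29) = 0.5179
−0.10·log₂(0.10) = 0.3322
−0.21·log₂(0.21) = 0.4728
−0.40·log₂(0.40) = 0.5288
Sum ≈ 1.8517 → 1.852 bits.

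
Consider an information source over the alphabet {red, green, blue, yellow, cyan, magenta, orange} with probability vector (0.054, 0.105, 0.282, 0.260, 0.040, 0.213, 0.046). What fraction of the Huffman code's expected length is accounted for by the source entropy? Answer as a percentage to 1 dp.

99.3%

Entropy H = −Σ p log₂ p ≈ 2.4544 bits.
Huffman merges: 1/25+23/500→43/500; 27/500+43/500→7/50; 21/200+7/50→49/200; 213/1000+49/200→229/500; 13/50+141/500→271/500; 229/500+271/500→1. L = 2471/1000 ≈ 2.4710.
Efficiency = H/L = 2.4544/2.4710 = 99.3%.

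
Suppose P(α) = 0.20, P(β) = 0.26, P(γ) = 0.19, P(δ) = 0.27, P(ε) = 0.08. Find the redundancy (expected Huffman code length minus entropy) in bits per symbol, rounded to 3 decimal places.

Entropy H = −Σ p log₂ p ≈ 2.2264 bits.
Huffman merges: 2/25+19/100→27/100; 1/5+13/50→23/50; 27/100+27/100→27/50; 23/50+27/50→1. L = 227/100 ≈ 2.2700.
L − H = 2.2700 − 2.2264 = 0.044 bits.

0.044 bits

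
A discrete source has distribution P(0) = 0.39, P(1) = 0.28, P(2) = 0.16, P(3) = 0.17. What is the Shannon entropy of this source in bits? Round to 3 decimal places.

1.902 bits

H = −Σ pᵢ log₂ pᵢ.
−0.39·log₂(0.39) = 0.5298
−0.28·log₂(0.28) = 0.5142
−0.16·log₂(0.16) = 0.4230
−0.17·log₂(0.17) = 0.4346
Sum ≈ 1.9016 → 1.902 bits.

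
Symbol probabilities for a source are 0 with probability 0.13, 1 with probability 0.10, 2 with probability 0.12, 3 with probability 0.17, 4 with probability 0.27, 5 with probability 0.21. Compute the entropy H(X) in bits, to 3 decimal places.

2.499 bits

H = −Σ pᵢ log₂ pᵢ.
−0.13·log₂(0.13) = 0.3826
−0.10·log₂(0.10) = 0.3322
−0.12·log₂(0.12) = 0.3671
−0.17·log₂(0.17) = 0.4346
−0.27·log₂(0.27) = 0.5100
−0.21·log₂(0.21) = 0.4728
Sum ≈ 2.4993 → 2.499 bits.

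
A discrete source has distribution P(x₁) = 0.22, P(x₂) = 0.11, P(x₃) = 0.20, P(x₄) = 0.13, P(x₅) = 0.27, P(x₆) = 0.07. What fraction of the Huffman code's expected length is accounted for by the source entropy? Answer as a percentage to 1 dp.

98.7%

Entropy H = −Σ p log₂ p ≈ 2.4565 bits.
Huffman merges: 7/100+11/100→9/50; 13/100+9/50→31/100; 1/5+11/50→21/50; 27/100+31/100→29/50; 21/50+29/50→1. L = 249/100 ≈ 2.4900.
Efficiency = H/L = 2.4565/2.4900 = 98.7%.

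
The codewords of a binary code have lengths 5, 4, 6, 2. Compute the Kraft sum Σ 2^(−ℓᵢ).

0.359375

With common denominator 2^6 = 64: Σ 2^(−ℓᵢ) = 2/64 + 4/64 + 1/64 + 16/64 = 23/64 = 0.359375.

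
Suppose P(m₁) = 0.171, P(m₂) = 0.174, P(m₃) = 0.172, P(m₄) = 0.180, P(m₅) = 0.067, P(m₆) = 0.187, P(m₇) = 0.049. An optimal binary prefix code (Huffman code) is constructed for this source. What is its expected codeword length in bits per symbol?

2.749 bits/symbol

Repeatedly combine the two least-probable nodes; the expected code length is the sum of the merged weights.
merge 49/1000 + 67/1000 → 29/250
merge 29/250 + 171/1000 → 287/1000
merge 43/250 + 87/500 → 173/500
merge 9/50 + 187/1000 → 367/1000
merge 287/1000 + 173/500 → 633/1000
merge 367/1000 + 633/1000 → 1
L = 29/250 + 287/1000 + 173/500 + 367/1000 + 633/1000 + 1 = 2749/1000 = 2.749 bits/symbol.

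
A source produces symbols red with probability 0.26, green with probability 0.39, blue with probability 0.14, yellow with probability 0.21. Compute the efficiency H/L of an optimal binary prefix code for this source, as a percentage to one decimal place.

97.2%

Entropy H = −Σ p log₂ p ≈ 1.9050 bits.
Huffman merges: 7/50+21/100→7/20; 13/50+7/20→61/100; 39/100+61/100→1. L = 49/25 ≈ 1.9600.
Efficiency = H/L = 1.9050/1.9600 = 97.2%.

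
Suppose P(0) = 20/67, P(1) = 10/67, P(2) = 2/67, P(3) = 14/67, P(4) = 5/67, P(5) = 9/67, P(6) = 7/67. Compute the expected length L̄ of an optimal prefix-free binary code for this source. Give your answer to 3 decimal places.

Repeatedly combine the two least-probable nodes; the expected code length is the sum of the merged weights.
merge 2/67 + 5/67 → 7/67
merge 7/67 + 7/67 → 14/67
merge 9/67 + 10/67 → 19/67
merge 14/67 + 14/67 → 28/67
merge 19/67 + 20/67 → 39/67
merge 28/67 + 39/67 → 1
L = 7/67 + 14/67 + 19/67 + 28/67 + 39/67 + 1 = 174/67 ≈ 2.597 bits/symbol.

2.597 bits/symbol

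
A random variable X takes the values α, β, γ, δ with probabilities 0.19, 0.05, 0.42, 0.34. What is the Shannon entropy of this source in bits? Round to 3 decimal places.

1.726 bits

H = −Σ pᵢ log₂ pᵢ.
−0.19·log₂(0.19) = 0.4552
−0.05·log₂(0.05) = 0.2161
−0.42·log₂(0.42) = 0.5256
−0.34·log₂(0.34) = 0.5292
Sum ≈ 1.7261 → 1.726 bits.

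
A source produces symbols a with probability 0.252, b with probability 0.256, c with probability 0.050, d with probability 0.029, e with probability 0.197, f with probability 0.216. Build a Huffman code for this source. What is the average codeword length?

Repeatedly combine the two least-probable nodes; the expected code length is the sum of the merged weights.
merge 29/1000 + 1/20 → 79/1000
merge 79/1000 + 197/1000 → 69/250
merge 27/125 + 63/250 → 117/250
merge 32/125 + 69/250 → 133/250
merge 117/250 + 133/250 → 1
L = 79/1000 + 69/250 + 117/250 + 133/250 + 1 = 471/200 = 2.355 bits/symbol.

2.355 bits/symbol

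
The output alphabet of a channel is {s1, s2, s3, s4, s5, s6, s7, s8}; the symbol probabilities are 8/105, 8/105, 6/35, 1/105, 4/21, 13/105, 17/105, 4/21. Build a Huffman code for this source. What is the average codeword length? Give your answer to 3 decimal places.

2.867 bits/symbol

Repeatedly combine the two least-probable nodes; the expected code length is the sum of the merged weights.
merge 1/105 + 8/105 → 3/35
merge 8/105 + 3/35 → 17/105
merge 13/105 + 17/105 → 2/7
merge 17/105 + 6/35 → 1/3
merge 4/21 + 4/21 → 8/21
merge 2/7 + 1/3 → 13/21
merge 8/21 + 13/21 → 1
L = 3/35 + 17/105 + 2/7 + 1/3 + 8/21 + 13/21 + 1 = 43/15 ≈ 2.867 bits/symbol.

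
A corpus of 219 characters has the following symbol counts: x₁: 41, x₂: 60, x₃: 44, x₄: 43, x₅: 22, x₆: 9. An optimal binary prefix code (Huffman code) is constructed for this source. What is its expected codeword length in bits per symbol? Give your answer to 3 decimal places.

Probabilities are the counts divided by 219.
Repeatedly combine the two least-probable nodes; the expected code length is the sum of the merged weights.
merge 3/73 + 22/219 → 31/219
merge 31/219 + 41/219 → 24/73
merge 43/219 + 44/219 → 29/73
merge 20/73 + 24/73 → 44/73
merge 29/73 + 44/73 → 1
L = 31/219 + 24/73 + 29/73 + 44/73 + 1 = 541/219 ≈ 2.470 bits/symbol.

2.470 bits/symbol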